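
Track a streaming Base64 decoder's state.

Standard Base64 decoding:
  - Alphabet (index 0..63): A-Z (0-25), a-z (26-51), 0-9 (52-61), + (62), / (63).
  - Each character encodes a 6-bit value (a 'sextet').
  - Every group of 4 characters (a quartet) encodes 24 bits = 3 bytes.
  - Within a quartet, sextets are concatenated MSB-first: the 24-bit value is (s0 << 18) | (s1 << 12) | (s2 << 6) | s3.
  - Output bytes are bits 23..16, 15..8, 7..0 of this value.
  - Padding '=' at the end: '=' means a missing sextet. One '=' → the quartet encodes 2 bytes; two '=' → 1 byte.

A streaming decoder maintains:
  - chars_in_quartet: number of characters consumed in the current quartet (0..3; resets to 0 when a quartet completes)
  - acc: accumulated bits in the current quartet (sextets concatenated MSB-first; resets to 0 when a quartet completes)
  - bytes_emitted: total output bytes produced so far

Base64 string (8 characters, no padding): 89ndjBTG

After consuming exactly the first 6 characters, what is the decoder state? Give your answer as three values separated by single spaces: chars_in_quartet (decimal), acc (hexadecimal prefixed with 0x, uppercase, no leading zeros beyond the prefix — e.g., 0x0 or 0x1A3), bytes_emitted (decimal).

After char 0 ('8'=60): chars_in_quartet=1 acc=0x3C bytes_emitted=0
After char 1 ('9'=61): chars_in_quartet=2 acc=0xF3D bytes_emitted=0
After char 2 ('n'=39): chars_in_quartet=3 acc=0x3CF67 bytes_emitted=0
After char 3 ('d'=29): chars_in_quartet=4 acc=0xF3D9DD -> emit F3 D9 DD, reset; bytes_emitted=3
After char 4 ('j'=35): chars_in_quartet=1 acc=0x23 bytes_emitted=3
After char 5 ('B'=1): chars_in_quartet=2 acc=0x8C1 bytes_emitted=3

Answer: 2 0x8C1 3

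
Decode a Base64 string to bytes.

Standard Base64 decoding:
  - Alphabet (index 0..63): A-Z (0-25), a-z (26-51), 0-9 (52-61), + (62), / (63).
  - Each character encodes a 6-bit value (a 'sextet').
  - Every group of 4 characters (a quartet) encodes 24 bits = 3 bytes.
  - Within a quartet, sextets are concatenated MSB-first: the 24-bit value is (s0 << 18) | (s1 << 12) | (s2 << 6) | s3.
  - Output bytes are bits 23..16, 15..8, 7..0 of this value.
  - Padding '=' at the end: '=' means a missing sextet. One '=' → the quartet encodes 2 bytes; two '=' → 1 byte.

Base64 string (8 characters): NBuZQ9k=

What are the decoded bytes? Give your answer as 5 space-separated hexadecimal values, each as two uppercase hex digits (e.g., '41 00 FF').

Answer: 34 1B 99 43 D9

Derivation:
After char 0 ('N'=13): chars_in_quartet=1 acc=0xD bytes_emitted=0
After char 1 ('B'=1): chars_in_quartet=2 acc=0x341 bytes_emitted=0
After char 2 ('u'=46): chars_in_quartet=3 acc=0xD06E bytes_emitted=0
After char 3 ('Z'=25): chars_in_quartet=4 acc=0x341B99 -> emit 34 1B 99, reset; bytes_emitted=3
After char 4 ('Q'=16): chars_in_quartet=1 acc=0x10 bytes_emitted=3
After char 5 ('9'=61): chars_in_quartet=2 acc=0x43D bytes_emitted=3
After char 6 ('k'=36): chars_in_quartet=3 acc=0x10F64 bytes_emitted=3
Padding '=': partial quartet acc=0x10F64 -> emit 43 D9; bytes_emitted=5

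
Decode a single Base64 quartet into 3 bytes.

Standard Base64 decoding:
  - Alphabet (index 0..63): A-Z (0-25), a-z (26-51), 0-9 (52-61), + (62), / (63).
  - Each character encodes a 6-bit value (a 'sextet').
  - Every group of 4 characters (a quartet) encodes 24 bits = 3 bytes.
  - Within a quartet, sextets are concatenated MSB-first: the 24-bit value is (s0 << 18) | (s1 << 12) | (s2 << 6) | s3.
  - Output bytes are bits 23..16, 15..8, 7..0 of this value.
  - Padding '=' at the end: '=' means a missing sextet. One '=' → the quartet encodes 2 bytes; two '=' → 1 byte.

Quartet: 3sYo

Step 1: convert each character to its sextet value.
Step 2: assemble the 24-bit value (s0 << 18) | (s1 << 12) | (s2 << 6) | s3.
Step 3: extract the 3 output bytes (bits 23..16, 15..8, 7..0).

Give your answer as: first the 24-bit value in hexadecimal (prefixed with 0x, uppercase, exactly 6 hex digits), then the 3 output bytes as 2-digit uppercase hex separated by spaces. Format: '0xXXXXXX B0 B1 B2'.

Sextets: 3=55, s=44, Y=24, o=40
24-bit: (55<<18) | (44<<12) | (24<<6) | 40
      = 0xDC0000 | 0x02C000 | 0x000600 | 0x000028
      = 0xDEC628
Bytes: (v>>16)&0xFF=DE, (v>>8)&0xFF=C6, v&0xFF=28

Answer: 0xDEC628 DE C6 28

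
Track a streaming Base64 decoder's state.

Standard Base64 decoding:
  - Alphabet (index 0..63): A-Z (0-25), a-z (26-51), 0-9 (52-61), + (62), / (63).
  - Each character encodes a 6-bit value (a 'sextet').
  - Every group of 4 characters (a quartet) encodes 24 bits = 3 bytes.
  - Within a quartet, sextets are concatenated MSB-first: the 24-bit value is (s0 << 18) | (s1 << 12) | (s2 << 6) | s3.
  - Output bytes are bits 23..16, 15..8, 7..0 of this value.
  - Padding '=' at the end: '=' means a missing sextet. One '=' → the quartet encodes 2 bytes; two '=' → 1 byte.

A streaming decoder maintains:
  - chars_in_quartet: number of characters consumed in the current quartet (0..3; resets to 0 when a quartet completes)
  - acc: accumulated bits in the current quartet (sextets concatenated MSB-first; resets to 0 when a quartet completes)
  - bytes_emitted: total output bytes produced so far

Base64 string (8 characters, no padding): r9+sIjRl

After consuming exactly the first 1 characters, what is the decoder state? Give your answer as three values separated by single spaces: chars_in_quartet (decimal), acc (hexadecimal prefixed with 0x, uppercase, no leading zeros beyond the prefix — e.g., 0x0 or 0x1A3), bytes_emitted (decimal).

Answer: 1 0x2B 0

Derivation:
After char 0 ('r'=43): chars_in_quartet=1 acc=0x2B bytes_emitted=0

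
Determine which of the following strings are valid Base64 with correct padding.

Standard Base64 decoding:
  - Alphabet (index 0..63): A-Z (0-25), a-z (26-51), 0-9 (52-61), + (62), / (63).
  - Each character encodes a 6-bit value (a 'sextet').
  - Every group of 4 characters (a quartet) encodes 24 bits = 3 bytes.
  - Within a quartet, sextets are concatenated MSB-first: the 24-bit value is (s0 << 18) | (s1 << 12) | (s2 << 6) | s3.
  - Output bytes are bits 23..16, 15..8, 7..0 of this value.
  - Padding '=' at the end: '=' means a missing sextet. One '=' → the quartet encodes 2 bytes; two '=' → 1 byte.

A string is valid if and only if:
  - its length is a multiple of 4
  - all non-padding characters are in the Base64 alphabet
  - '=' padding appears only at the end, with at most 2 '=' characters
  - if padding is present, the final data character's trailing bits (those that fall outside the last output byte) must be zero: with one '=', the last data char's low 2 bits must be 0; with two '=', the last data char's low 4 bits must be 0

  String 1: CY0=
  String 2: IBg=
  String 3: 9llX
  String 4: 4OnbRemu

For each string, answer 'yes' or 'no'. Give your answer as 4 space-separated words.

String 1: 'CY0=' → valid
String 2: 'IBg=' → valid
String 3: '9llX' → valid
String 4: '4OnbRemu' → valid

Answer: yes yes yes yes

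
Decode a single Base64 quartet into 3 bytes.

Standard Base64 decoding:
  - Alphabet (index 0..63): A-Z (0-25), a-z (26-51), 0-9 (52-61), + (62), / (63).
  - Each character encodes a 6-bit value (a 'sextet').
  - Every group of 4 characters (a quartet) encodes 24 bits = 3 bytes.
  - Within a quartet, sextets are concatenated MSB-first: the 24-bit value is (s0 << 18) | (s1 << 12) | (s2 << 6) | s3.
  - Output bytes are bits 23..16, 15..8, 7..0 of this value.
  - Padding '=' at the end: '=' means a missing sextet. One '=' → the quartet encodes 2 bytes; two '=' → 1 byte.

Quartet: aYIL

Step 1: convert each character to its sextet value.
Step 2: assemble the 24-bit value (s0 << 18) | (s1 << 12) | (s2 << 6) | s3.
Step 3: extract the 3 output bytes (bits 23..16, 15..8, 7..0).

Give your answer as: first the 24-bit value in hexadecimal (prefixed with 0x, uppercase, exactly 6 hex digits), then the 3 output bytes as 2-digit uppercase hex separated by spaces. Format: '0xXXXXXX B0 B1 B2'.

Answer: 0x69820B 69 82 0B

Derivation:
Sextets: a=26, Y=24, I=8, L=11
24-bit: (26<<18) | (24<<12) | (8<<6) | 11
      = 0x680000 | 0x018000 | 0x000200 | 0x00000B
      = 0x69820B
Bytes: (v>>16)&0xFF=69, (v>>8)&0xFF=82, v&0xFF=0B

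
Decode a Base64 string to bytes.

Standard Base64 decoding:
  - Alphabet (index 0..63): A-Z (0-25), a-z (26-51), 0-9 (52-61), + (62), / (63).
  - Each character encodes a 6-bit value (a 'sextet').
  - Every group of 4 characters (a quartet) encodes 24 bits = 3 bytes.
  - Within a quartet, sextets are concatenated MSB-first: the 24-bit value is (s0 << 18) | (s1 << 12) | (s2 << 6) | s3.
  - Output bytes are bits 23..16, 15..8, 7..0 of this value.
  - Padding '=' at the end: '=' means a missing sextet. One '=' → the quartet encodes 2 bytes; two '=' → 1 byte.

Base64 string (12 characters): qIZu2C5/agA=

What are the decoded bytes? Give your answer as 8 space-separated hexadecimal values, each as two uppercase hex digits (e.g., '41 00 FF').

Answer: A8 86 6E D8 2E 7F 6A 00

Derivation:
After char 0 ('q'=42): chars_in_quartet=1 acc=0x2A bytes_emitted=0
After char 1 ('I'=8): chars_in_quartet=2 acc=0xA88 bytes_emitted=0
After char 2 ('Z'=25): chars_in_quartet=3 acc=0x2A219 bytes_emitted=0
After char 3 ('u'=46): chars_in_quartet=4 acc=0xA8866E -> emit A8 86 6E, reset; bytes_emitted=3
After char 4 ('2'=54): chars_in_quartet=1 acc=0x36 bytes_emitted=3
After char 5 ('C'=2): chars_in_quartet=2 acc=0xD82 bytes_emitted=3
After char 6 ('5'=57): chars_in_quartet=3 acc=0x360B9 bytes_emitted=3
After char 7 ('/'=63): chars_in_quartet=4 acc=0xD82E7F -> emit D8 2E 7F, reset; bytes_emitted=6
After char 8 ('a'=26): chars_in_quartet=1 acc=0x1A bytes_emitted=6
After char 9 ('g'=32): chars_in_quartet=2 acc=0x6A0 bytes_emitted=6
After char 10 ('A'=0): chars_in_quartet=3 acc=0x1A800 bytes_emitted=6
Padding '=': partial quartet acc=0x1A800 -> emit 6A 00; bytes_emitted=8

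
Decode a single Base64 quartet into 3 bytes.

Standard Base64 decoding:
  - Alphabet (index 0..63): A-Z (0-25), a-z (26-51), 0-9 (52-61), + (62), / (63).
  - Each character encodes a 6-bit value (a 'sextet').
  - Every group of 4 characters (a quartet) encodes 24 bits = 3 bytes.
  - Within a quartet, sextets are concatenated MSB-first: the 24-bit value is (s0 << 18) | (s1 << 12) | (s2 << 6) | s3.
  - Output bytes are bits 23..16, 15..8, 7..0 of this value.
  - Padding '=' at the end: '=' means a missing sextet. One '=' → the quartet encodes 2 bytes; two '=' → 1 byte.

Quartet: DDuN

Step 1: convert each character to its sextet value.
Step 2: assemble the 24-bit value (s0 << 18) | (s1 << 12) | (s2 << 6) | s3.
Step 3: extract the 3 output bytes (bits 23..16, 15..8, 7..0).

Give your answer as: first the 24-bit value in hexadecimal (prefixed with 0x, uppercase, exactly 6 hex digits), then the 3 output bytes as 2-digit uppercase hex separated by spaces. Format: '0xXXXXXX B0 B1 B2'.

Answer: 0x0C3B8D 0C 3B 8D

Derivation:
Sextets: D=3, D=3, u=46, N=13
24-bit: (3<<18) | (3<<12) | (46<<6) | 13
      = 0x0C0000 | 0x003000 | 0x000B80 | 0x00000D
      = 0x0C3B8D
Bytes: (v>>16)&0xFF=0C, (v>>8)&0xFF=3B, v&0xFF=8D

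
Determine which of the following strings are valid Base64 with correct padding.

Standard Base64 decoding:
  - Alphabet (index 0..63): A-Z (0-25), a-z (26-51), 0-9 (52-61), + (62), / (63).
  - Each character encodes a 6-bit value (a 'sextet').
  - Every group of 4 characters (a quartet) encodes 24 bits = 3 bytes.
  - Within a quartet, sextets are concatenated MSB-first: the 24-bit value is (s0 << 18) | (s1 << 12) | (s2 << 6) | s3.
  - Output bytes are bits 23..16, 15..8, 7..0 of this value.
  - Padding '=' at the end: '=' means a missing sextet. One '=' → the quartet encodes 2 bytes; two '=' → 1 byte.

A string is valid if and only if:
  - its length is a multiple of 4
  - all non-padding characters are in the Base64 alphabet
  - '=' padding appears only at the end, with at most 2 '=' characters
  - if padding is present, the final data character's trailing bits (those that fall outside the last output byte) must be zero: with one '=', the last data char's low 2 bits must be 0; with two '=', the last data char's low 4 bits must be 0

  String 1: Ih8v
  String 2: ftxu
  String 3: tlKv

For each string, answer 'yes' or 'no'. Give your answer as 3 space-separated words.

Answer: yes yes yes

Derivation:
String 1: 'Ih8v' → valid
String 2: 'ftxu' → valid
String 3: 'tlKv' → valid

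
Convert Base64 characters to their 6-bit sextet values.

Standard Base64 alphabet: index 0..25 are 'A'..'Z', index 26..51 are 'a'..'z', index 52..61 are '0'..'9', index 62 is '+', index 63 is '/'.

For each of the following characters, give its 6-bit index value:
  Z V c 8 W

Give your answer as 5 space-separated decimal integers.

'Z': A..Z range, ord('Z') − ord('A') = 25
'V': A..Z range, ord('V') − ord('A') = 21
'c': a..z range, 26 + ord('c') − ord('a') = 28
'8': 0..9 range, 52 + ord('8') − ord('0') = 60
'W': A..Z range, ord('W') − ord('A') = 22

Answer: 25 21 28 60 22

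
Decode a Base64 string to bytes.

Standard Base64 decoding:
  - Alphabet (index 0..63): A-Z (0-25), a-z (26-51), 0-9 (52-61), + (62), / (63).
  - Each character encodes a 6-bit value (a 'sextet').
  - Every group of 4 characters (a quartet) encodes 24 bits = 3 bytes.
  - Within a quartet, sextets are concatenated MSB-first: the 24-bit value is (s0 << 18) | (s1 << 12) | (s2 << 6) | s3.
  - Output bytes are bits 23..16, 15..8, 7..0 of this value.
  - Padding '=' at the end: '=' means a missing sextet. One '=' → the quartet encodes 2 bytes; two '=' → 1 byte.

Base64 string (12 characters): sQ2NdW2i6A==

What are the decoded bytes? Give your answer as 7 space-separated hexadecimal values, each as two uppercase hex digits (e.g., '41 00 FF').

After char 0 ('s'=44): chars_in_quartet=1 acc=0x2C bytes_emitted=0
After char 1 ('Q'=16): chars_in_quartet=2 acc=0xB10 bytes_emitted=0
After char 2 ('2'=54): chars_in_quartet=3 acc=0x2C436 bytes_emitted=0
After char 3 ('N'=13): chars_in_quartet=4 acc=0xB10D8D -> emit B1 0D 8D, reset; bytes_emitted=3
After char 4 ('d'=29): chars_in_quartet=1 acc=0x1D bytes_emitted=3
After char 5 ('W'=22): chars_in_quartet=2 acc=0x756 bytes_emitted=3
After char 6 ('2'=54): chars_in_quartet=3 acc=0x1D5B6 bytes_emitted=3
After char 7 ('i'=34): chars_in_quartet=4 acc=0x756DA2 -> emit 75 6D A2, reset; bytes_emitted=6
After char 8 ('6'=58): chars_in_quartet=1 acc=0x3A bytes_emitted=6
After char 9 ('A'=0): chars_in_quartet=2 acc=0xE80 bytes_emitted=6
Padding '==': partial quartet acc=0xE80 -> emit E8; bytes_emitted=7

Answer: B1 0D 8D 75 6D A2 E8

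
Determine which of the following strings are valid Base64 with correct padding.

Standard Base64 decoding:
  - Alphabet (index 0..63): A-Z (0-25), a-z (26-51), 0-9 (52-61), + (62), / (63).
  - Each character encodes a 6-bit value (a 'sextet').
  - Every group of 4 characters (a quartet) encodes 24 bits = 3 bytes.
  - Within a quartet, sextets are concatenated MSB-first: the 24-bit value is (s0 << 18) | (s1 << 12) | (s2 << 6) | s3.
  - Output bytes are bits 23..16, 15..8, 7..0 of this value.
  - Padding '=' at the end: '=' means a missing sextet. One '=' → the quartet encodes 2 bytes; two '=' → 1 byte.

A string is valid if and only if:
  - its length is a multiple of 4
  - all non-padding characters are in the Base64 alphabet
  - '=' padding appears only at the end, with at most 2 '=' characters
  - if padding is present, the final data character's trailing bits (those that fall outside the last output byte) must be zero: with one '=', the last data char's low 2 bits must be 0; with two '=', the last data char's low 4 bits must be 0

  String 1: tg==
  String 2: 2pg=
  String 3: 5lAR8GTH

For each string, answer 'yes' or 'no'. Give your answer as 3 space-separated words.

Answer: yes yes yes

Derivation:
String 1: 'tg==' → valid
String 2: '2pg=' → valid
String 3: '5lAR8GTH' → valid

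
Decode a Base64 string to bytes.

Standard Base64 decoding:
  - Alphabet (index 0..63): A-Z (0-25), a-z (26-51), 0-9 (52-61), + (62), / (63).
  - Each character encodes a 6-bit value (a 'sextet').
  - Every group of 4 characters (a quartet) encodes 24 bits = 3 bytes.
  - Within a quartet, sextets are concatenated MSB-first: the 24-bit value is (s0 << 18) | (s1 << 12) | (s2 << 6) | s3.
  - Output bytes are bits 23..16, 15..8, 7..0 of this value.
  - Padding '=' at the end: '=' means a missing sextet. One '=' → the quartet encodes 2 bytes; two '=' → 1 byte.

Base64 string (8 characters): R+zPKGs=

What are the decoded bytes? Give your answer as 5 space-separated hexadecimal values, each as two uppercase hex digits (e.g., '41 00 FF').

Answer: 47 EC CF 28 6B

Derivation:
After char 0 ('R'=17): chars_in_quartet=1 acc=0x11 bytes_emitted=0
After char 1 ('+'=62): chars_in_quartet=2 acc=0x47E bytes_emitted=0
After char 2 ('z'=51): chars_in_quartet=3 acc=0x11FB3 bytes_emitted=0
After char 3 ('P'=15): chars_in_quartet=4 acc=0x47ECCF -> emit 47 EC CF, reset; bytes_emitted=3
After char 4 ('K'=10): chars_in_quartet=1 acc=0xA bytes_emitted=3
After char 5 ('G'=6): chars_in_quartet=2 acc=0x286 bytes_emitted=3
After char 6 ('s'=44): chars_in_quartet=3 acc=0xA1AC bytes_emitted=3
Padding '=': partial quartet acc=0xA1AC -> emit 28 6B; bytes_emitted=5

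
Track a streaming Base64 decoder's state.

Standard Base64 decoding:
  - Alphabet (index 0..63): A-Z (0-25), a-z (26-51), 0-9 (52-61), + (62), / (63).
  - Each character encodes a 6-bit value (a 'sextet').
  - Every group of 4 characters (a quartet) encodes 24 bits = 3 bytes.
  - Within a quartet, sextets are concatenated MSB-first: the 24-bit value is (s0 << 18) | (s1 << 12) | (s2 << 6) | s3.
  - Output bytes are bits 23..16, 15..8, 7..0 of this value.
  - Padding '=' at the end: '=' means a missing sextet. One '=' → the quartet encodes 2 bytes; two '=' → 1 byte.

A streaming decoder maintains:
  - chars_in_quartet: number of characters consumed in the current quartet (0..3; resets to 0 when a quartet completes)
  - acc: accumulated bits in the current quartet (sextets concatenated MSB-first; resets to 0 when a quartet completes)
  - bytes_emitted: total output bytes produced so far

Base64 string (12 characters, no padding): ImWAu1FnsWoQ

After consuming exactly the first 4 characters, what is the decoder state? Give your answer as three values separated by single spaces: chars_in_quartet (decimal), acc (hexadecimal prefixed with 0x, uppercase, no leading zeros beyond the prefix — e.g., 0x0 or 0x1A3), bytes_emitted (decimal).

After char 0 ('I'=8): chars_in_quartet=1 acc=0x8 bytes_emitted=0
After char 1 ('m'=38): chars_in_quartet=2 acc=0x226 bytes_emitted=0
After char 2 ('W'=22): chars_in_quartet=3 acc=0x8996 bytes_emitted=0
After char 3 ('A'=0): chars_in_quartet=4 acc=0x226580 -> emit 22 65 80, reset; bytes_emitted=3

Answer: 0 0x0 3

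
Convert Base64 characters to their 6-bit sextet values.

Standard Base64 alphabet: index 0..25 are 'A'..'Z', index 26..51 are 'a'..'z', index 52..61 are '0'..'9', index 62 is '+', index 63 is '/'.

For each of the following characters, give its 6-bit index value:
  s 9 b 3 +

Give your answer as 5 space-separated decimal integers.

's': a..z range, 26 + ord('s') − ord('a') = 44
'9': 0..9 range, 52 + ord('9') − ord('0') = 61
'b': a..z range, 26 + ord('b') − ord('a') = 27
'3': 0..9 range, 52 + ord('3') − ord('0') = 55
'+': index 62

Answer: 44 61 27 55 62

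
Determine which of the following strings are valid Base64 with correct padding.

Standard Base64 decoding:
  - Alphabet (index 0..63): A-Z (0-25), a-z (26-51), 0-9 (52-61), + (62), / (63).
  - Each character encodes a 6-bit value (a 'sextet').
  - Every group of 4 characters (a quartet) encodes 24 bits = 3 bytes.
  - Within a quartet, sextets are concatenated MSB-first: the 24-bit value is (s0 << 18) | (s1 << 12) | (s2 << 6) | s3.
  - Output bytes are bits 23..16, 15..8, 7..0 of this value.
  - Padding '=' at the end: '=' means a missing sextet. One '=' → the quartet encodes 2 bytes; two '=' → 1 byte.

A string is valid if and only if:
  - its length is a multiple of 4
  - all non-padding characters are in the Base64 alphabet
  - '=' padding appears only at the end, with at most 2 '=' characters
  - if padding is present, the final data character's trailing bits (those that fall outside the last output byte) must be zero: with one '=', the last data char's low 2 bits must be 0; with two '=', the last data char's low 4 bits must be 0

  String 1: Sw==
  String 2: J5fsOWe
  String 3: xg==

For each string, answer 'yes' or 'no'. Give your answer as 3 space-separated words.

Answer: yes no yes

Derivation:
String 1: 'Sw==' → valid
String 2: 'J5fsOWe' → invalid (len=7 not mult of 4)
String 3: 'xg==' → valid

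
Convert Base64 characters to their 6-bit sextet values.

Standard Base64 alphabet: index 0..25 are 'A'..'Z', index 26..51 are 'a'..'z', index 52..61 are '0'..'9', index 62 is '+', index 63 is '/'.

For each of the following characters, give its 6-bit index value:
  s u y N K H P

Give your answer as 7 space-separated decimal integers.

's': a..z range, 26 + ord('s') − ord('a') = 44
'u': a..z range, 26 + ord('u') − ord('a') = 46
'y': a..z range, 26 + ord('y') − ord('a') = 50
'N': A..Z range, ord('N') − ord('A') = 13
'K': A..Z range, ord('K') − ord('A') = 10
'H': A..Z range, ord('H') − ord('A') = 7
'P': A..Z range, ord('P') − ord('A') = 15

Answer: 44 46 50 13 10 7 15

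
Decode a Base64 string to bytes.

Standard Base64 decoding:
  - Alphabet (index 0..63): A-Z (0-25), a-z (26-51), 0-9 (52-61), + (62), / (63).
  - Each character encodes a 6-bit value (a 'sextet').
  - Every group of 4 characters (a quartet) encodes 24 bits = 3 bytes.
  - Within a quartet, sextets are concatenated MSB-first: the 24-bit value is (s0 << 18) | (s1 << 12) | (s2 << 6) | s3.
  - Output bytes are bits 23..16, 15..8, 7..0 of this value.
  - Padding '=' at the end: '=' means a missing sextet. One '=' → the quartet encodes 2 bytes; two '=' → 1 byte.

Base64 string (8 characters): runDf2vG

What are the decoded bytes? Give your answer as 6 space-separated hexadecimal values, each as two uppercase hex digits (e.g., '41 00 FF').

Answer: AE E9 C3 7F 6B C6

Derivation:
After char 0 ('r'=43): chars_in_quartet=1 acc=0x2B bytes_emitted=0
After char 1 ('u'=46): chars_in_quartet=2 acc=0xAEE bytes_emitted=0
After char 2 ('n'=39): chars_in_quartet=3 acc=0x2BBA7 bytes_emitted=0
After char 3 ('D'=3): chars_in_quartet=4 acc=0xAEE9C3 -> emit AE E9 C3, reset; bytes_emitted=3
After char 4 ('f'=31): chars_in_quartet=1 acc=0x1F bytes_emitted=3
After char 5 ('2'=54): chars_in_quartet=2 acc=0x7F6 bytes_emitted=3
After char 6 ('v'=47): chars_in_quartet=3 acc=0x1FDAF bytes_emitted=3
After char 7 ('G'=6): chars_in_quartet=4 acc=0x7F6BC6 -> emit 7F 6B C6, reset; bytes_emitted=6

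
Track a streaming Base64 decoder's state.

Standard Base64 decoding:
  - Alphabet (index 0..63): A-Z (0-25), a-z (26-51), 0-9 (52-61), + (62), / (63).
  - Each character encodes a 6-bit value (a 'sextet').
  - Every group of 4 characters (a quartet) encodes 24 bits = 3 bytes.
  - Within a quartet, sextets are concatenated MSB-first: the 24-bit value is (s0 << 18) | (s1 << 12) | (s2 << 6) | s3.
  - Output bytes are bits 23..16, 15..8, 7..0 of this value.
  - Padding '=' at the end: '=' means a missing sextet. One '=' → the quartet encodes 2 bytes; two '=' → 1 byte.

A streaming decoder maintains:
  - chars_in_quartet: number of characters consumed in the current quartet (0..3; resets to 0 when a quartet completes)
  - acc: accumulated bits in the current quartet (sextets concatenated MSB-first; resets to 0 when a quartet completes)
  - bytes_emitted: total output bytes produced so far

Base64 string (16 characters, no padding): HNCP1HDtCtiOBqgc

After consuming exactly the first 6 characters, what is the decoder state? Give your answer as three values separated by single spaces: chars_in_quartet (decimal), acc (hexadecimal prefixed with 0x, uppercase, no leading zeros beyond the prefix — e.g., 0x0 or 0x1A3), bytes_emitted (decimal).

Answer: 2 0xD47 3

Derivation:
After char 0 ('H'=7): chars_in_quartet=1 acc=0x7 bytes_emitted=0
After char 1 ('N'=13): chars_in_quartet=2 acc=0x1CD bytes_emitted=0
After char 2 ('C'=2): chars_in_quartet=3 acc=0x7342 bytes_emitted=0
After char 3 ('P'=15): chars_in_quartet=4 acc=0x1CD08F -> emit 1C D0 8F, reset; bytes_emitted=3
After char 4 ('1'=53): chars_in_quartet=1 acc=0x35 bytes_emitted=3
After char 5 ('H'=7): chars_in_quartet=2 acc=0xD47 bytes_emitted=3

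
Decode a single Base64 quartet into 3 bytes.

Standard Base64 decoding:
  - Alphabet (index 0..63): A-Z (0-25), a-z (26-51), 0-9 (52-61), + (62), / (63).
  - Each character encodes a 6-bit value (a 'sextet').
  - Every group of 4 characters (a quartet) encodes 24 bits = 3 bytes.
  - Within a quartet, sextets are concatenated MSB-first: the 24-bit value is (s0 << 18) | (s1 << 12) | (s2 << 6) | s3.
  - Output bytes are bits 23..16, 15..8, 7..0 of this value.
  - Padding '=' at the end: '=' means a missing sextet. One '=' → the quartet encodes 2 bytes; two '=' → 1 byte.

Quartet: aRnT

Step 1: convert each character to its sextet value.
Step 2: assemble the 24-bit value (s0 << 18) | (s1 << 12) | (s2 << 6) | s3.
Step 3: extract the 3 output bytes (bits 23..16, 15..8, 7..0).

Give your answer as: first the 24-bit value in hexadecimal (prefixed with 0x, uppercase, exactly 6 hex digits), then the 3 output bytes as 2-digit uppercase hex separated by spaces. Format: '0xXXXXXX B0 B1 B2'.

Answer: 0x6919D3 69 19 D3

Derivation:
Sextets: a=26, R=17, n=39, T=19
24-bit: (26<<18) | (17<<12) | (39<<6) | 19
      = 0x680000 | 0x011000 | 0x0009C0 | 0x000013
      = 0x6919D3
Bytes: (v>>16)&0xFF=69, (v>>8)&0xFF=19, v&0xFF=D3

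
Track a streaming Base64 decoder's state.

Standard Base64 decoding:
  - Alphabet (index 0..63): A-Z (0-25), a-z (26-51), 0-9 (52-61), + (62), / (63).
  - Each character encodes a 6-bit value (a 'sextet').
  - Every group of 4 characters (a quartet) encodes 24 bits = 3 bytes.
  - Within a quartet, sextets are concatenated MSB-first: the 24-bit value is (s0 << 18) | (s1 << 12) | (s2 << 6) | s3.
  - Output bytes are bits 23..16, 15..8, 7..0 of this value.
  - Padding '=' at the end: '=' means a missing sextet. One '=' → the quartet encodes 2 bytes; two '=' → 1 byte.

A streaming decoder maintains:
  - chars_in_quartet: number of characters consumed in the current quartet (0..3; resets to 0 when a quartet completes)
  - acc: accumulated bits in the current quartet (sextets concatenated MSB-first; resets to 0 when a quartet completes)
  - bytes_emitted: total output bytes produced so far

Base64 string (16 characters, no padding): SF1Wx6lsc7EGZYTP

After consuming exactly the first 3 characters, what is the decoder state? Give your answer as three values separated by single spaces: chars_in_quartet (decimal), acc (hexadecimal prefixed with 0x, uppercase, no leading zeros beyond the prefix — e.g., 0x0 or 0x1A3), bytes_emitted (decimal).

After char 0 ('S'=18): chars_in_quartet=1 acc=0x12 bytes_emitted=0
After char 1 ('F'=5): chars_in_quartet=2 acc=0x485 bytes_emitted=0
After char 2 ('1'=53): chars_in_quartet=3 acc=0x12175 bytes_emitted=0

Answer: 3 0x12175 0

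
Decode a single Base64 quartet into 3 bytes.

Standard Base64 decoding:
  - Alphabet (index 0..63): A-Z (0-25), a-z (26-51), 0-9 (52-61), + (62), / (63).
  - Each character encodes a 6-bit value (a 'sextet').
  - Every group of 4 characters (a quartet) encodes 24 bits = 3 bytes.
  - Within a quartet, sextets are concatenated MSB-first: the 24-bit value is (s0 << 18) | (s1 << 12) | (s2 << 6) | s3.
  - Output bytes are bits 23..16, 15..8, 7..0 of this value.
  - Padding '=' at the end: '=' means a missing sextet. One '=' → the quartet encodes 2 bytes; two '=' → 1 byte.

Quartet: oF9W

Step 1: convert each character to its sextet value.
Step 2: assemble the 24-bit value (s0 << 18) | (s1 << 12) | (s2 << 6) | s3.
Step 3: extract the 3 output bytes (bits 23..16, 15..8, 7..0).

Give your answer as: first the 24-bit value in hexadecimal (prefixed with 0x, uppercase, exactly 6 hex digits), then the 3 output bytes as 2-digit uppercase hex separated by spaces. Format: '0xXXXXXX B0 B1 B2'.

Answer: 0xA05F56 A0 5F 56

Derivation:
Sextets: o=40, F=5, 9=61, W=22
24-bit: (40<<18) | (5<<12) | (61<<6) | 22
      = 0xA00000 | 0x005000 | 0x000F40 | 0x000016
      = 0xA05F56
Bytes: (v>>16)&0xFF=A0, (v>>8)&0xFF=5F, v&0xFF=56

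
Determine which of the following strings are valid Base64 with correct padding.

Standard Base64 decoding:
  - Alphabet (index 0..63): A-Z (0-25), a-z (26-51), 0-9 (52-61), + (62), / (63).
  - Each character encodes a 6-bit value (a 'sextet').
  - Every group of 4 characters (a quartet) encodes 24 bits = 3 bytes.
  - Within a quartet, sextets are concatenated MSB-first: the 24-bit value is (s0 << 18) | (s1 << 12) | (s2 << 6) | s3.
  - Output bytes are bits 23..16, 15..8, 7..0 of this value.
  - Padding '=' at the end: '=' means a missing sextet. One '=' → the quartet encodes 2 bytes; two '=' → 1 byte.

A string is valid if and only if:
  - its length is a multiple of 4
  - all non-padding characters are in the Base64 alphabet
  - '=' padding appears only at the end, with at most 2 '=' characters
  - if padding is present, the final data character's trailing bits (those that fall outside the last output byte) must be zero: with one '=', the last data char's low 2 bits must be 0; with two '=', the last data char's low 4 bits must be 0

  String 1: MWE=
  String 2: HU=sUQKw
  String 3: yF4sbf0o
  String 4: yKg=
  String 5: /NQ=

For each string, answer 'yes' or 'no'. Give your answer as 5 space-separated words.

Answer: yes no yes yes yes

Derivation:
String 1: 'MWE=' → valid
String 2: 'HU=sUQKw' → invalid (bad char(s): ['=']; '=' in middle)
String 3: 'yF4sbf0o' → valid
String 4: 'yKg=' → valid
String 5: '/NQ=' → valid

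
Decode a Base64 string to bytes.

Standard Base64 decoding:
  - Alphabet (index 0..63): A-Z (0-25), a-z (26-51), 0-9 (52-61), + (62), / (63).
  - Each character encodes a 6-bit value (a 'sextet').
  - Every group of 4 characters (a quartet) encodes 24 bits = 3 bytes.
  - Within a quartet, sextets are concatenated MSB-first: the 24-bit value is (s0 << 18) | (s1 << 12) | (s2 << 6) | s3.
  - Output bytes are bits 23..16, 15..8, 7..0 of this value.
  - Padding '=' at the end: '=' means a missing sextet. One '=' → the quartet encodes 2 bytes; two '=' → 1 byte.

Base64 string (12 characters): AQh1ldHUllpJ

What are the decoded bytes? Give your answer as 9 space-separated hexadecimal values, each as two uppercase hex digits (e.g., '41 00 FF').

Answer: 01 08 75 95 D1 D4 96 5A 49

Derivation:
After char 0 ('A'=0): chars_in_quartet=1 acc=0x0 bytes_emitted=0
After char 1 ('Q'=16): chars_in_quartet=2 acc=0x10 bytes_emitted=0
After char 2 ('h'=33): chars_in_quartet=3 acc=0x421 bytes_emitted=0
After char 3 ('1'=53): chars_in_quartet=4 acc=0x10875 -> emit 01 08 75, reset; bytes_emitted=3
After char 4 ('l'=37): chars_in_quartet=1 acc=0x25 bytes_emitted=3
After char 5 ('d'=29): chars_in_quartet=2 acc=0x95D bytes_emitted=3
After char 6 ('H'=7): chars_in_quartet=3 acc=0x25747 bytes_emitted=3
After char 7 ('U'=20): chars_in_quartet=4 acc=0x95D1D4 -> emit 95 D1 D4, reset; bytes_emitted=6
After char 8 ('l'=37): chars_in_quartet=1 acc=0x25 bytes_emitted=6
After char 9 ('l'=37): chars_in_quartet=2 acc=0x965 bytes_emitted=6
After char 10 ('p'=41): chars_in_quartet=3 acc=0x25969 bytes_emitted=6
After char 11 ('J'=9): chars_in_quartet=4 acc=0x965A49 -> emit 96 5A 49, reset; bytes_emitted=9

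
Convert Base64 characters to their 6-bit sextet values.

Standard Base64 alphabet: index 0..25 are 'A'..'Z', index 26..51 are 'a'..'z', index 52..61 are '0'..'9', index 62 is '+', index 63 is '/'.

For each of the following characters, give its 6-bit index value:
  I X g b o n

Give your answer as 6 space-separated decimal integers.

'I': A..Z range, ord('I') − ord('A') = 8
'X': A..Z range, ord('X') − ord('A') = 23
'g': a..z range, 26 + ord('g') − ord('a') = 32
'b': a..z range, 26 + ord('b') − ord('a') = 27
'o': a..z range, 26 + ord('o') − ord('a') = 40
'n': a..z range, 26 + ord('n') − ord('a') = 39

Answer: 8 23 32 27 40 39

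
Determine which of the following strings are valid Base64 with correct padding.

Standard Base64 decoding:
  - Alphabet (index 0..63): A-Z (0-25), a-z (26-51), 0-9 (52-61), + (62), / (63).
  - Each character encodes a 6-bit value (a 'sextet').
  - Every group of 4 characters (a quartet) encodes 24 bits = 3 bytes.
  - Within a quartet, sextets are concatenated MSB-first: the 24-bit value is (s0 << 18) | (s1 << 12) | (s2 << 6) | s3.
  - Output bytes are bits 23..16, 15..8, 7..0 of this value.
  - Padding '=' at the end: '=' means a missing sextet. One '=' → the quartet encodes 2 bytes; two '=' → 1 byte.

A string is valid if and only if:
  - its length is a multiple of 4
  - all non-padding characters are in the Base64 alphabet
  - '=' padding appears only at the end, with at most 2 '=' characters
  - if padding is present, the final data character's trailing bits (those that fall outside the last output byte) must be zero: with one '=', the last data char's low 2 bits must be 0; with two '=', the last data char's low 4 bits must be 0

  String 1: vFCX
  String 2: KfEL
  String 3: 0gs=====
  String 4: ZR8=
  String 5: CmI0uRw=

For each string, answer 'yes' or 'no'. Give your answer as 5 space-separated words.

Answer: yes yes no yes yes

Derivation:
String 1: 'vFCX' → valid
String 2: 'KfEL' → valid
String 3: '0gs=====' → invalid (5 pad chars (max 2))
String 4: 'ZR8=' → valid
String 5: 'CmI0uRw=' → valid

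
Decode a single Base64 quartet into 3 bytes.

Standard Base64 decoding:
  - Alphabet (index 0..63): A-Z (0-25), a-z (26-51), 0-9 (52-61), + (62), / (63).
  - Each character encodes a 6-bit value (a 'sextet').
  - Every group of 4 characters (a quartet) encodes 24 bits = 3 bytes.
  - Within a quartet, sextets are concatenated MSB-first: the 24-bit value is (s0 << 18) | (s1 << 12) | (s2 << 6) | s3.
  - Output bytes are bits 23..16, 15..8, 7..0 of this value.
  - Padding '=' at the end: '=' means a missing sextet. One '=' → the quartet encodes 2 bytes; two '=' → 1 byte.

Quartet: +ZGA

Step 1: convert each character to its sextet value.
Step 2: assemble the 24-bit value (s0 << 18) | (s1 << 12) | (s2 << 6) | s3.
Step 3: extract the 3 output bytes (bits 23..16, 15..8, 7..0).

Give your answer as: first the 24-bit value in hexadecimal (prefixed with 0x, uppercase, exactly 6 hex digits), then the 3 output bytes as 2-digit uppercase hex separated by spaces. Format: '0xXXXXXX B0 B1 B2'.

Answer: 0xF99180 F9 91 80

Derivation:
Sextets: +=62, Z=25, G=6, A=0
24-bit: (62<<18) | (25<<12) | (6<<6) | 0
      = 0xF80000 | 0x019000 | 0x000180 | 0x000000
      = 0xF99180
Bytes: (v>>16)&0xFF=F9, (v>>8)&0xFF=91, v&0xFF=80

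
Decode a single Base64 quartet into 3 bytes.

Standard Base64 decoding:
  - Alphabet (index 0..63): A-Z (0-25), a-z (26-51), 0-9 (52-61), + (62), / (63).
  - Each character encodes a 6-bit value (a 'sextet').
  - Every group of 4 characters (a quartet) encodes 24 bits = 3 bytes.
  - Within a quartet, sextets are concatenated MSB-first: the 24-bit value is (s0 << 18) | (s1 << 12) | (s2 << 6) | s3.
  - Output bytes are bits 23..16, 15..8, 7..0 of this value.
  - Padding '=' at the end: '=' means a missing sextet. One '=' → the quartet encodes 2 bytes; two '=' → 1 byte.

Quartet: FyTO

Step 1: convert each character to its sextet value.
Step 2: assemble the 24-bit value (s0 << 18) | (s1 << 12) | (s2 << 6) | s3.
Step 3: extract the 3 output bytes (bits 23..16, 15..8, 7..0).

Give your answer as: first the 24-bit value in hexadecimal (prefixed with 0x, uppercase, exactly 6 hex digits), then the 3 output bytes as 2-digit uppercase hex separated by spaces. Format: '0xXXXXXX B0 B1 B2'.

Sextets: F=5, y=50, T=19, O=14
24-bit: (5<<18) | (50<<12) | (19<<6) | 14
      = 0x140000 | 0x032000 | 0x0004C0 | 0x00000E
      = 0x1724CE
Bytes: (v>>16)&0xFF=17, (v>>8)&0xFF=24, v&0xFF=CE

Answer: 0x1724CE 17 24 CE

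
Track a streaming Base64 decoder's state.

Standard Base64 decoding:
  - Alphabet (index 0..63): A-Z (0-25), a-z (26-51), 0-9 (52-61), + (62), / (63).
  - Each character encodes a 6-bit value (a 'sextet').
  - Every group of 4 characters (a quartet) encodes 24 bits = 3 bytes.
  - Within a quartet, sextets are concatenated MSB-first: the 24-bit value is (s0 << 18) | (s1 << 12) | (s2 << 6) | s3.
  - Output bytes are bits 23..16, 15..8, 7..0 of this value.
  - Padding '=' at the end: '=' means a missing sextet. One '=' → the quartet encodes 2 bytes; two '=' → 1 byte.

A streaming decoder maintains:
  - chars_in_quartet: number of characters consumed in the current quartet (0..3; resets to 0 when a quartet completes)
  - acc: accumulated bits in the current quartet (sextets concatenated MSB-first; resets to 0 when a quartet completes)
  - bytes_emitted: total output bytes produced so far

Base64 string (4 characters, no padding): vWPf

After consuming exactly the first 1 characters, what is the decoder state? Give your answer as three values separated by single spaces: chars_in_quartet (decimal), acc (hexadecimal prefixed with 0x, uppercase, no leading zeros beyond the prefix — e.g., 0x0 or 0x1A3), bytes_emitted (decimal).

After char 0 ('v'=47): chars_in_quartet=1 acc=0x2F bytes_emitted=0

Answer: 1 0x2F 0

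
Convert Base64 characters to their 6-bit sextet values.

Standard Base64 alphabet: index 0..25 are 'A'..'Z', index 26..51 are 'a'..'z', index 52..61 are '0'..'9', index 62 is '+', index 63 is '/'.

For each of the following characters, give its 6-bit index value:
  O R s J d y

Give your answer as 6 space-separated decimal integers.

Answer: 14 17 44 9 29 50

Derivation:
'O': A..Z range, ord('O') − ord('A') = 14
'R': A..Z range, ord('R') − ord('A') = 17
's': a..z range, 26 + ord('s') − ord('a') = 44
'J': A..Z range, ord('J') − ord('A') = 9
'd': a..z range, 26 + ord('d') − ord('a') = 29
'y': a..z range, 26 + ord('y') − ord('a') = 50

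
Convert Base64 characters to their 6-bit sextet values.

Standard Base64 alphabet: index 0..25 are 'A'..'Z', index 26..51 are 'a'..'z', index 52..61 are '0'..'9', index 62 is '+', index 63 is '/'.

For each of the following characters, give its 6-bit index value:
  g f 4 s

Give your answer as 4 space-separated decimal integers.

'g': a..z range, 26 + ord('g') − ord('a') = 32
'f': a..z range, 26 + ord('f') − ord('a') = 31
'4': 0..9 range, 52 + ord('4') − ord('0') = 56
's': a..z range, 26 + ord('s') − ord('a') = 44

Answer: 32 31 56 44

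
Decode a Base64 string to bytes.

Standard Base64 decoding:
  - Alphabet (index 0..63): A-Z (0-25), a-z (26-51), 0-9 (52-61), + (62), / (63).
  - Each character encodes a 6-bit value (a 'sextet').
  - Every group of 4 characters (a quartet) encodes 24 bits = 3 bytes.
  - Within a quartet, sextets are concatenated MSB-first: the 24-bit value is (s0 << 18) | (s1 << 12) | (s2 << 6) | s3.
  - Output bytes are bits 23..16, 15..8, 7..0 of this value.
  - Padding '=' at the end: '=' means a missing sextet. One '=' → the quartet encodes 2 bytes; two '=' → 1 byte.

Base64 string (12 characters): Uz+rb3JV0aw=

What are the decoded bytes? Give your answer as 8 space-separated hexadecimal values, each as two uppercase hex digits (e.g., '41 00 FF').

Answer: 53 3F AB 6F 72 55 D1 AC

Derivation:
After char 0 ('U'=20): chars_in_quartet=1 acc=0x14 bytes_emitted=0
After char 1 ('z'=51): chars_in_quartet=2 acc=0x533 bytes_emitted=0
After char 2 ('+'=62): chars_in_quartet=3 acc=0x14CFE bytes_emitted=0
After char 3 ('r'=43): chars_in_quartet=4 acc=0x533FAB -> emit 53 3F AB, reset; bytes_emitted=3
After char 4 ('b'=27): chars_in_quartet=1 acc=0x1B bytes_emitted=3
After char 5 ('3'=55): chars_in_quartet=2 acc=0x6F7 bytes_emitted=3
After char 6 ('J'=9): chars_in_quartet=3 acc=0x1BDC9 bytes_emitted=3
After char 7 ('V'=21): chars_in_quartet=4 acc=0x6F7255 -> emit 6F 72 55, reset; bytes_emitted=6
After char 8 ('0'=52): chars_in_quartet=1 acc=0x34 bytes_emitted=6
After char 9 ('a'=26): chars_in_quartet=2 acc=0xD1A bytes_emitted=6
After char 10 ('w'=48): chars_in_quartet=3 acc=0x346B0 bytes_emitted=6
Padding '=': partial quartet acc=0x346B0 -> emit D1 AC; bytes_emitted=8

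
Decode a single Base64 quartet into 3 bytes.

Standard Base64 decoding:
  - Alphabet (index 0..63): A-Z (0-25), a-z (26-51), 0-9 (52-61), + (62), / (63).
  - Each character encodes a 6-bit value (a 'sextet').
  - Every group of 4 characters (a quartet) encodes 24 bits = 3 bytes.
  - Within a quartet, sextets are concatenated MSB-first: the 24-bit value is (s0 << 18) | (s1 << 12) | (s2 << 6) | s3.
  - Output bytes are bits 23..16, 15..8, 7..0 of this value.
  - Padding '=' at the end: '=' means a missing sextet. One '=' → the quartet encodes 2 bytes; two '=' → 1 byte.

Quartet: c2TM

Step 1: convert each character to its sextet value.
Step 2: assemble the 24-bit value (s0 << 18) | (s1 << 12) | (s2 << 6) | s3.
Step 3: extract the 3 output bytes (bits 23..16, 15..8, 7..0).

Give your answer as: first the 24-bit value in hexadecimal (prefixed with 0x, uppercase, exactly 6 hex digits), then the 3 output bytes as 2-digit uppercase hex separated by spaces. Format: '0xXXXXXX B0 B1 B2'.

Answer: 0x7364CC 73 64 CC

Derivation:
Sextets: c=28, 2=54, T=19, M=12
24-bit: (28<<18) | (54<<12) | (19<<6) | 12
      = 0x700000 | 0x036000 | 0x0004C0 | 0x00000C
      = 0x7364CC
Bytes: (v>>16)&0xFF=73, (v>>8)&0xFF=64, v&0xFF=CC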